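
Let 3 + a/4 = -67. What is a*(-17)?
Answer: 4760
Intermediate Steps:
a = -280 (a = -12 + 4*(-67) = -12 - 268 = -280)
a*(-17) = -280*(-17) = 4760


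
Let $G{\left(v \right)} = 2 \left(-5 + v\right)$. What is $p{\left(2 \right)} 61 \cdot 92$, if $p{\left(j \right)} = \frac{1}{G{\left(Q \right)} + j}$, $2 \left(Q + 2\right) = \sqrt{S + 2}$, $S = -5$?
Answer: $- \frac{22448}{49} - \frac{5612 i \sqrt{3}}{147} \approx -458.12 - 66.124 i$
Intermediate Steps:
$Q = -2 + \frac{i \sqrt{3}}{2}$ ($Q = -2 + \frac{\sqrt{-5 + 2}}{2} = -2 + \frac{\sqrt{-3}}{2} = -2 + \frac{i \sqrt{3}}{2} \approx -2.0 + 0.86602 i$)
$G{\left(v \right)} = -10 + 2 v$
$p{\left(j \right)} = \frac{1}{-14 + j + i \sqrt{3}}$ ($p{\left(j \right)} = \frac{1}{\left(-10 + 2 \left(-2 + \frac{i \sqrt{3}}{2}\right)\right) + j} = \frac{1}{\left(-10 - \left(4 - i \sqrt{3}\right)\right) + j} = \frac{1}{\left(-14 + i \sqrt{3}\right) + j} = \frac{1}{-14 + j + i \sqrt{3}}$)
$p{\left(2 \right)} 61 \cdot 92 = \frac{1}{-14 + 2 + i \sqrt{3}} \cdot 61 \cdot 92 = \frac{1}{-12 + i \sqrt{3}} \cdot 61 \cdot 92 = \frac{61}{-12 + i \sqrt{3}} \cdot 92 = \frac{5612}{-12 + i \sqrt{3}}$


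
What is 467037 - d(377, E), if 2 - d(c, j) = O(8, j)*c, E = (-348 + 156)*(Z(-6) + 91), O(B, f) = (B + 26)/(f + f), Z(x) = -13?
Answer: 538023827/1152 ≈ 4.6703e+5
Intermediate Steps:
O(B, f) = (26 + B)/(2*f) (O(B, f) = (26 + B)/((2*f)) = (26 + B)*(1/(2*f)) = (26 + B)/(2*f))
E = -14976 (E = (-348 + 156)*(-13 + 91) = -192*78 = -14976)
d(c, j) = 2 - 17*c/j (d(c, j) = 2 - (26 + 8)/(2*j)*c = 2 - (½)*34/j*c = 2 - 17/j*c = 2 - 17*c/j)
467037 - d(377, E) = 467037 - (2 - 17*377/(-14976)) = 467037 - (2 - 17*377*(-1/14976)) = 467037 - (2 + 493/1152) = 467037 - 1*2797/1152 = 467037 - 2797/1152 = 538023827/1152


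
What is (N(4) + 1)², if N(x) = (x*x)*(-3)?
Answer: 2209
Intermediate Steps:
N(x) = -3*x² (N(x) = x²*(-3) = -3*x²)
(N(4) + 1)² = (-3*4² + 1)² = (-3*16 + 1)² = (-48 + 1)² = (-47)² = 2209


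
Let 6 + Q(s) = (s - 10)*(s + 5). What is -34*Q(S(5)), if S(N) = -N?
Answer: 204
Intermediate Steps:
Q(s) = -6 + (-10 + s)*(5 + s) (Q(s) = -6 + (s - 10)*(s + 5) = -6 + (-10 + s)*(5 + s))
-34*Q(S(5)) = -34*(-56 + (-1*5)² - (-5)*5) = -34*(-56 + (-5)² - 5*(-5)) = -34*(-56 + 25 + 25) = -34*(-6) = 204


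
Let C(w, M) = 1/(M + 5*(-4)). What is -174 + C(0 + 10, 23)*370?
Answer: -152/3 ≈ -50.667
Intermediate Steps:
C(w, M) = 1/(-20 + M) (C(w, M) = 1/(M - 20) = 1/(-20 + M))
-174 + C(0 + 10, 23)*370 = -174 + 370/(-20 + 23) = -174 + 370/3 = -152/3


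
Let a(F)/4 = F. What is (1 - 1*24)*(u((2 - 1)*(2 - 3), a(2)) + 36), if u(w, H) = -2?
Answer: -782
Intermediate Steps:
a(F) = 4*F
(1 - 1*24)*(u((2 - 1)*(2 - 3), a(2)) + 36) = (1 - 1*24)*(-2 + 36) = (1 - 24)*34 = -23*34 = -782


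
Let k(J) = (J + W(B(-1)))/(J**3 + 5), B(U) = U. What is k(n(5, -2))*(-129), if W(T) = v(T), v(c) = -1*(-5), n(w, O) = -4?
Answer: 129/59 ≈ 2.1864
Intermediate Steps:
v(c) = 5
W(T) = 5
k(J) = (5 + J)/(5 + J**3) (k(J) = (J + 5)/(J**3 + 5) = (5 + J)/(5 + J**3))
k(n(5, -2))*(-129) = ((5 - 4)/(5 + (-4)**3))*(-129) = (1/(5 - 64))*(-129) = (1/(-59))*(-129) = -1/59*1*(-129) = -1/59*(-129) = 129/59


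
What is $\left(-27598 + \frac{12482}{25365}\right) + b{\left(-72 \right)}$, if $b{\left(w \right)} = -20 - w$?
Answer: $- \frac{698691808}{25365} \approx -27546.0$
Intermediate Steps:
$\left(-27598 + \frac{12482}{25365}\right) + b{\left(-72 \right)} = \left(-27598 + \frac{12482}{25365}\right) - -52 = \left(-27598 + 12482 \cdot \frac{1}{25365}\right) + \left(-20 + 72\right) = \left(-27598 + \frac{12482}{25365}\right) + 52 = - \frac{700010788}{25365} + 52 = - \frac{698691808}{25365}$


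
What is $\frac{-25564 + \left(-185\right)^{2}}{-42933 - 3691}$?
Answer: $- \frac{8661}{46624} \approx -0.18576$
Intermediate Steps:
$\frac{-25564 + \left(-185\right)^{2}}{-42933 - 3691} = \frac{-25564 + 34225}{-46624} = 8661 \left(- \frac{1}{46624}\right) = - \frac{8661}{46624}$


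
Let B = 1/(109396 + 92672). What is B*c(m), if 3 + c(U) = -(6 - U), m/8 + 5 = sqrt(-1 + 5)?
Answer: -11/67356 ≈ -0.00016331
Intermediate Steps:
m = -24 (m = -40 + 8*sqrt(-1 + 5) = -40 + 8*sqrt(4) = -40 + 8*2 = -40 + 16 = -24)
B = 1/202068 ≈ 4.9488e-6
c(U) = -9 + U (c(U) = -3 - (6 - U) = -3 + (-6 + U) = -9 + U)
B*c(m) = (-9 - 24)/202068 = (1/202068)*(-33) = -11/67356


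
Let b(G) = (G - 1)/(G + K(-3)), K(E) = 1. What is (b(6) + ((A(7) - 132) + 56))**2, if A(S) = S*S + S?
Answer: 18225/49 ≈ 371.94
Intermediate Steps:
A(S) = S + S**2 (A(S) = S**2 + S = S + S**2)
b(G) = (-1 + G)/(1 + G) (b(G) = (G - 1)/(G + 1) = (-1 + G)/(1 + G))
(b(6) + ((A(7) - 132) + 56))**2 = ((-1 + 6)/(1 + 6) + ((7*(1 + 7) - 132) + 56))**2 = (5/7 + ((7*8 - 132) + 56))**2 = ((1/7)*5 + ((56 - 132) + 56))**2 = (5/7 + (-76 + 56))**2 = (5/7 - 20)**2 = (-135/7)**2 = 18225/49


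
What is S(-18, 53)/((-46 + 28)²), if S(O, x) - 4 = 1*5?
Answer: 1/36 ≈ 0.027778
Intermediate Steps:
S(O, x) = 9 (S(O, x) = 4 + 1*5 = 4 + 5 = 9)
S(-18, 53)/((-46 + 28)²) = 9/((-46 + 28)²) = 9/((-18)²) = 9/324 = 9*(1/324) = 1/36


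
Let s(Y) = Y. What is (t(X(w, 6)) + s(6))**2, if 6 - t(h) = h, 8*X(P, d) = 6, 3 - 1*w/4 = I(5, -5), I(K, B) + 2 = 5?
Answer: 2025/16 ≈ 126.56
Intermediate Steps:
I(K, B) = 3 (I(K, B) = -2 + 5 = 3)
w = 0 (w = 12 - 4*3 = 12 - 12 = 0)
X(P, d) = 3/4 (X(P, d) = (1/8)*6 = 3/4)
t(h) = 6 - h
(t(X(w, 6)) + s(6))**2 = ((6 - 1*3/4) + 6)**2 = ((6 - 3/4) + 6)**2 = (21/4 + 6)**2 = (45/4)**2 = 2025/16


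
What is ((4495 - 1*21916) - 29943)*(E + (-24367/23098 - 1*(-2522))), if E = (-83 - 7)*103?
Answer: 3691779188622/11549 ≈ 3.1966e+8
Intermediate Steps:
E = -9270 (E = -90*103 = -9270)
((4495 - 1*21916) - 29943)*(E + (-24367/23098 - 1*(-2522))) = ((4495 - 1*21916) - 29943)*(-9270 + (-24367/23098 - 1*(-2522))) = ((4495 - 21916) - 29943)*(-9270 + (-24367*1/23098 + 2522)) = (-17421 - 29943)*(-9270 + (-24367/23098 + 2522)) = -47364*(-9270 + 58228789/23098) = -47364*(-155889671/23098) = 3691779188622/11549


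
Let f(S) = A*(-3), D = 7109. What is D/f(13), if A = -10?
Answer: 7109/30 ≈ 236.97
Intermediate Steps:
f(S) = 30 (f(S) = -10*(-3) = 30)
D/f(13) = 7109/30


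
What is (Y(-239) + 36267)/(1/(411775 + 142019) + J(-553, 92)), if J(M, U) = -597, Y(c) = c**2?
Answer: -1397776056/8935541 ≈ -156.43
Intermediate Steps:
(Y(-239) + 36267)/(1/(411775 + 142019) + J(-553, 92)) = ((-239)**2 + 36267)/(1/(411775 + 142019) - 597) = (57121 + 36267)/(1/553794 - 597) = 93388/(1/553794 - 597) = 93388/(-330615017/553794) = 93388*(-553794/330615017) = -1397776056/8935541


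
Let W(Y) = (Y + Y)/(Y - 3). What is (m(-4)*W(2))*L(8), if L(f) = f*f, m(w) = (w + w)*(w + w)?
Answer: -16384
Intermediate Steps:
W(Y) = 2*Y/(-3 + Y) (W(Y) = (2*Y)/(-3 + Y) = 2*Y/(-3 + Y))
m(w) = 4*w² (m(w) = (2*w)*(2*w) = 4*w²)
L(f) = f²
(m(-4)*W(2))*L(8) = ((4*(-4)²)*(2*2/(-3 + 2)))*8² = ((4*16)*(2*2/(-1)))*64 = (64*(2*2*(-1)))*64 = (64*(-4))*64 = -256*64 = -16384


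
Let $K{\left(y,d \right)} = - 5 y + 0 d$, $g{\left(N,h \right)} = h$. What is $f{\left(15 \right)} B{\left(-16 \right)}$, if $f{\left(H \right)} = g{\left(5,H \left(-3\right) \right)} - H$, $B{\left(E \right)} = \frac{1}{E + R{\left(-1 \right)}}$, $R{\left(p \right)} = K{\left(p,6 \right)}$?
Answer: $\frac{60}{11} \approx 5.4545$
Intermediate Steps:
$K{\left(y,d \right)} = - 5 y$ ($K{\left(y,d \right)} = - 5 y + 0 = - 5 y$)
$R{\left(p \right)} = - 5 p$
$B{\left(E \right)} = \frac{1}{5 + E}$ ($B{\left(E \right)} = \frac{1}{E - -5} = \frac{1}{E + 5} = \frac{1}{5 + E}$)
$f{\left(H \right)} = - 4 H$ ($f{\left(H \right)} = H \left(-3\right) - H = - 3 H - H = - 4 H$)
$f{\left(15 \right)} B{\left(-16 \right)} = \frac{\left(-4\right) 15}{5 - 16} = - \frac{60}{-11} = \left(-60\right) \left(- \frac{1}{11}\right) = \frac{60}{11}$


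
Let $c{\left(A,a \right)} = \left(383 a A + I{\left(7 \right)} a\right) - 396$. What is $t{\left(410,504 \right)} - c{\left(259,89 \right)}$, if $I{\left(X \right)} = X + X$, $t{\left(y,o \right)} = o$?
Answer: $-8828879$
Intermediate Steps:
$I{\left(X \right)} = 2 X$
$c{\left(A,a \right)} = -396 + 14 a + 383 A a$ ($c{\left(A,a \right)} = \left(383 a A + 2 \cdot 7 a\right) - 396 = \left(383 A a + 14 a\right) - 396 = \left(14 a + 383 A a\right) - 396 = -396 + 14 a + 383 A a$)
$t{\left(410,504 \right)} - c{\left(259,89 \right)} = 504 - \left(-396 + 14 \cdot 89 + 383 \cdot 259 \cdot 89\right) = 504 - \left(-396 + 1246 + 8828533\right) = 504 - 8829383 = -8828879$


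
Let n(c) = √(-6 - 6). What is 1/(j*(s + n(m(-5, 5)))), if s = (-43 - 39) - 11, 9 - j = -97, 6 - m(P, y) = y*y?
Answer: -31/306022 - I*√3/459033 ≈ -0.0001013 - 3.7733e-6*I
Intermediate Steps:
m(P, y) = 6 - y² (m(P, y) = 6 - y*y = 6 - y²)
j = 106 (j = 9 - 1*(-97) = 9 + 97 = 106)
s = -93 (s = -82 - 11 = -93)
n(c) = 2*I*√3 (n(c) = √(-12) = 2*I*√3)
1/(j*(s + n(m(-5, 5)))) = 1/(106*(-93 + 2*I*√3)) = 1/(-9858 + 212*I*√3)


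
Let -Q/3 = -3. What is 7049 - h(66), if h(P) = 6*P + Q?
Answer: 6644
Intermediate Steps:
Q = 9 (Q = -3*(-3) = 9)
h(P) = 9 + 6*P (h(P) = 6*P + 9 = 9 + 6*P)
7049 - h(66) = 7049 - (9 + 6*66) = 7049 - (9 + 396) = 7049 - 1*405 = 7049 - 405 = 6644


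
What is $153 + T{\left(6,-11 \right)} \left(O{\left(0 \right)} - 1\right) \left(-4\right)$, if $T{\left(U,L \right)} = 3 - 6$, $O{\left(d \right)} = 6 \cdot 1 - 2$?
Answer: $189$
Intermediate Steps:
$O{\left(d \right)} = 4$ ($O{\left(d \right)} = 6 - 2 = 4$)
$T{\left(U,L \right)} = -3$ ($T{\left(U,L \right)} = 3 - 6 = -3$)
$153 + T{\left(6,-11 \right)} \left(O{\left(0 \right)} - 1\right) \left(-4\right) = 153 - 3 \left(4 - 1\right) \left(-4\right) = 153 - 3 \cdot 3 \left(-4\right) = 153 - -36 = 153 + 36 = 189$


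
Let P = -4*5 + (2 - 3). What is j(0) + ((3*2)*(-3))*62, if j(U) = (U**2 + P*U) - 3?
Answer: -1119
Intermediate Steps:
P = -21 (P = -20 - 1 = -21)
j(U) = -3 + U**2 - 21*U (j(U) = (U**2 - 21*U) - 3 = -3 + U**2 - 21*U)
j(0) + ((3*2)*(-3))*62 = (-3 + 0**2 - 21*0) + ((3*2)*(-3))*62 = (-3 + 0 + 0) + (6*(-3))*62 = -3 - 18*62 = -3 - 1116 = -1119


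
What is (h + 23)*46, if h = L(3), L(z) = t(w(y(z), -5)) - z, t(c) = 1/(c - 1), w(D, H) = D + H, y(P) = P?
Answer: 2714/3 ≈ 904.67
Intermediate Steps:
t(c) = 1/(-1 + c)
L(z) = 1/(-6 + z) - z (L(z) = 1/(-1 + (z - 5)) - z = 1/(-1 + (-5 + z)) - z = 1/(-6 + z) - z)
h = -10/3 (h = (1 - 1*3*(-6 + 3))/(-6 + 3) = (1 - 1*3*(-3))/(-3) = -(1 + 9)/3 = -⅓*10 = -10/3 ≈ -3.3333)
(h + 23)*46 = (-10/3 + 23)*46 = (59/3)*46 = 2714/3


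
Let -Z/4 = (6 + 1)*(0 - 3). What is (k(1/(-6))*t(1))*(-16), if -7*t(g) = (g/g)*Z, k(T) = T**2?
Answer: 16/3 ≈ 5.3333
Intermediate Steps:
Z = 84 (Z = -4*(6 + 1)*(0 - 3) = -28*(-3) = -4*(-21) = 84)
t(g) = -12 (t(g) = -g/g*84/7 = -84/7 = -1/7*84 = -12)
(k(1/(-6))*t(1))*(-16) = ((1/(-6))**2*(-12))*(-16) = ((-1/6)**2*(-12))*(-16) = ((1/36)*(-12))*(-16) = -1/3*(-16) = 16/3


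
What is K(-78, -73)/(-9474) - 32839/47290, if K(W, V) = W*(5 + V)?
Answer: -93657141/74670910 ≈ -1.2543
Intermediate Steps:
K(-78, -73)/(-9474) - 32839/47290 = -78*(5 - 73)/(-9474) - 32839/47290 = -78*(-68)*(-1/9474) - 32839*1/47290 = 5304*(-1/9474) - 32839/47290 = -884/1579 - 32839/47290 = -93657141/74670910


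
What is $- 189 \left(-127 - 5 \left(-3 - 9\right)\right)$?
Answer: $12663$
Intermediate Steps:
$- 189 \left(-127 - 5 \left(-3 - 9\right)\right) = - 189 \left(-127 - -60\right) = - 189 \left(-127 + 60\right) = \left(-189\right) \left(-67\right) = 12663$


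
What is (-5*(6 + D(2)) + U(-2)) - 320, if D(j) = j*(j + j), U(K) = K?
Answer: -392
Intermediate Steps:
D(j) = 2*j**2 (D(j) = j*(2*j) = 2*j**2)
(-5*(6 + D(2)) + U(-2)) - 320 = (-5*(6 + 2*2**2) - 2) - 320 = (-5*(6 + 2*4) - 2) - 320 = (-5*(6 + 8) - 2) - 320 = (-5*14 - 2) - 320 = (-70 - 2) - 320 = -72 - 320 = -392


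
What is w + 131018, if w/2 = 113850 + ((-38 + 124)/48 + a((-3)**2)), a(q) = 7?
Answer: 4304827/12 ≈ 3.5874e+5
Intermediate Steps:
w = 2732611/12 (w = 2*(113850 + ((-38 + 124)/48 + 7)) = 2*(113850 + ((1/48)*86 + 7)) = 2*(113850 + (43/24 + 7)) = 2*(113850 + 211/24) = 2*(2732611/24) = 2732611/12 ≈ 2.2772e+5)
w + 131018 = 2732611/12 + 131018 = 4304827/12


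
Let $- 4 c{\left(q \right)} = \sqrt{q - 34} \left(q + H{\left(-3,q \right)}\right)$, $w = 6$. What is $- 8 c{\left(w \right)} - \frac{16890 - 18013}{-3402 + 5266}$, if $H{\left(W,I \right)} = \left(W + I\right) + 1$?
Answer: $\frac{1123}{1864} + 40 i \sqrt{7} \approx 0.60247 + 105.83 i$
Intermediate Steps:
$H{\left(W,I \right)} = 1 + I + W$ ($H{\left(W,I \right)} = \left(I + W\right) + 1 = 1 + I + W$)
$c{\left(q \right)} = - \frac{\sqrt{-34 + q} \left(-2 + 2 q\right)}{4}$ ($c{\left(q \right)} = - \frac{\sqrt{q - 34} \left(q + \left(1 + q - 3\right)\right)}{4} = - \frac{\sqrt{-34 + q} \left(q + \left(-2 + q\right)\right)}{4} = - \frac{\sqrt{-34 + q} \left(-2 + 2 q\right)}{4}$)
$- 8 c{\left(w \right)} - \frac{16890 - 18013}{-3402 + 5266} = - 8 \frac{\sqrt{-34 + 6} \left(1 - 6\right)}{2} - \frac{16890 - 18013}{-3402 + 5266} = - 8 \frac{\sqrt{-28} \left(1 - 6\right)}{2} - - \frac{1123}{1864} = - 8 \cdot \frac{1}{2} \cdot 2 i \sqrt{7} \left(-5\right) - \left(-1123\right) \frac{1}{1864} = - 8 \left(- 5 i \sqrt{7}\right) - - \frac{1123}{1864} = 40 i \sqrt{7} + \frac{1123}{1864} = \frac{1123}{1864} + 40 i \sqrt{7}$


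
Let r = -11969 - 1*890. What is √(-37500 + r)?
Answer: I*√50359 ≈ 224.41*I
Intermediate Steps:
r = -12859 (r = -11969 - 890 = -12859)
√(-37500 + r) = √(-37500 - 12859) = √(-50359) = I*√50359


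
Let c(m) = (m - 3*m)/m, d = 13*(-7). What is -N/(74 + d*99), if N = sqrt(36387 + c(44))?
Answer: sqrt(36385)/8935 ≈ 0.021348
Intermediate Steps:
d = -91
c(m) = -2 (c(m) = (-2*m)/m = -2)
N = sqrt(36385) (N = sqrt(36387 - 2) = sqrt(36385) ≈ 190.75)
-N/(74 + d*99) = -sqrt(36385)/(74 - 91*99) = -sqrt(36385)/(74 - 9009) = -sqrt(36385)/(-8935) = -sqrt(36385)*(-1)/8935 = -(-1)*sqrt(36385)/8935 = sqrt(36385)/8935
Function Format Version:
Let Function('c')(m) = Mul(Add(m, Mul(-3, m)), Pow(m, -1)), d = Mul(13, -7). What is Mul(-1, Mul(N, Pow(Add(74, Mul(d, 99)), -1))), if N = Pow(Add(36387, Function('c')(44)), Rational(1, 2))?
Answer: Mul(Rational(1, 8935), Pow(36385, Rational(1, 2))) ≈ 0.021348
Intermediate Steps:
d = -91
Function('c')(m) = -2 (Function('c')(m) = Mul(Mul(-2, m), Pow(m, -1)) = -2)
N = Pow(36385, Rational(1, 2)) (N = Pow(Add(36387, -2), Rational(1, 2)) = Pow(36385, Rational(1, 2)) ≈ 190.75)
Mul(-1, Mul(N, Pow(Add(74, Mul(d, 99)), -1))) = Mul(-1, Mul(Pow(36385, Rational(1, 2)), Pow(Add(74, Mul(-91, 99)), -1))) = Mul(-1, Mul(Pow(36385, Rational(1, 2)), Pow(Add(74, -9009), -1))) = Mul(-1, Mul(Pow(36385, Rational(1, 2)), Pow(-8935, -1))) = Mul(-1, Mul(Pow(36385, Rational(1, 2)), Rational(-1, 8935))) = Mul(-1, Mul(Rational(-1, 8935), Pow(36385, Rational(1, 2)))) = Mul(Rational(1, 8935), Pow(36385, Rational(1, 2)))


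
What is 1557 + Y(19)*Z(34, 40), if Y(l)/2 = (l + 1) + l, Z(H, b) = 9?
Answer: 2259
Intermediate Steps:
Y(l) = 2 + 4*l (Y(l) = 2*((l + 1) + l) = 2*((1 + l) + l) = 2*(1 + 2*l) = 2 + 4*l)
1557 + Y(19)*Z(34, 40) = 1557 + (2 + 4*19)*9 = 1557 + (2 + 76)*9 = 1557 + 78*9 = 1557 + 702 = 2259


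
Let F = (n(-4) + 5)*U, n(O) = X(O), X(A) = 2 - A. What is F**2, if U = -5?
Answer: 3025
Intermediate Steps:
n(O) = 2 - O
F = -55 (F = ((2 - 1*(-4)) + 5)*(-5) = ((2 + 4) + 5)*(-5) = (6 + 5)*(-5) = 11*(-5) = -55)
F**2 = (-55)**2 = 3025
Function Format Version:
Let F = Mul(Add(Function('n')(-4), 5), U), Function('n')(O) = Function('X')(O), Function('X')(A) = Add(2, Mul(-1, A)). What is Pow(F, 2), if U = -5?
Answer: 3025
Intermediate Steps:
Function('n')(O) = Add(2, Mul(-1, O))
F = -55 (F = Mul(Add(Add(2, Mul(-1, -4)), 5), -5) = Mul(Add(Add(2, 4), 5), -5) = Mul(Add(6, 5), -5) = Mul(11, -5) = -55)
Pow(F, 2) = Pow(-55, 2) = 3025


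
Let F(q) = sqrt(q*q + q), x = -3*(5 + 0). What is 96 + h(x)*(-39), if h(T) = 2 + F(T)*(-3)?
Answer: 18 + 117*sqrt(210) ≈ 1713.5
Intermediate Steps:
x = -15 (x = -3*5 = -15)
F(q) = sqrt(q + q**2) (F(q) = sqrt(q**2 + q) = sqrt(q + q**2))
h(T) = 2 - 3*sqrt(T*(1 + T)) (h(T) = 2 + sqrt(T*(1 + T))*(-3) = 2 - 3*sqrt(T*(1 + T)))
96 + h(x)*(-39) = 96 + (2 - 3*sqrt(210))*(-39) = 96 + (-78 + 117*sqrt(210)) = 18 + 117*sqrt(210)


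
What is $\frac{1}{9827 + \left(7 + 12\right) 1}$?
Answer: $\frac{1}{9846} \approx 0.00010156$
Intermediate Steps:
$\frac{1}{9827 + \left(7 + 12\right) 1} = \frac{1}{9827 + 19 \cdot 1} = \frac{1}{9827 + 19} = \frac{1}{9846}$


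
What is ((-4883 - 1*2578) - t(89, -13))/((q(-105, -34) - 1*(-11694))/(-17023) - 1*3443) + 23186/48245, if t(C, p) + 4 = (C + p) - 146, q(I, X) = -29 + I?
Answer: 7425959601059/2828206280505 ≈ 2.6257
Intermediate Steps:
t(C, p) = -150 + C + p (t(C, p) = -4 + ((C + p) - 146) = -4 + (-146 + C + p) = -150 + C + p)
((-4883 - 1*2578) - t(89, -13))/((q(-105, -34) - 1*(-11694))/(-17023) - 1*3443) + 23186/48245 = ((-4883 - 1*2578) - (-150 + 89 - 13))/(((-29 - 105) - 1*(-11694))/(-17023) - 1*3443) + 23186/48245 = ((-4883 - 2578) - 1*(-74))/((-134 + 11694)*(-1/17023) - 3443) + 23186*(1/48245) = (-7461 + 74)/(11560*(-1/17023) - 3443) + 23186/48245 = -7387/(-11560/17023 - 3443) + 23186/48245 = -7387/(-58621749/17023) + 23186/48245 = -7387*(-17023/58621749) + 23186/48245 = 125748901/58621749 + 23186/48245 = 7425959601059/2828206280505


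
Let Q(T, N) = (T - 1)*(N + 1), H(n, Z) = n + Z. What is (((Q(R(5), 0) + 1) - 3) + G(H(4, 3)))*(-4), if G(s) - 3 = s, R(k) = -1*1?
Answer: -24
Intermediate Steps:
H(n, Z) = Z + n
R(k) = -1
Q(T, N) = (1 + N)*(-1 + T) (Q(T, N) = (-1 + T)*(1 + N) = (1 + N)*(-1 + T))
G(s) = 3 + s
(((Q(R(5), 0) + 1) - 3) + G(H(4, 3)))*(-4) = ((((-1 - 1 - 1*0 + 0*(-1)) + 1) - 3) + (3 + (3 + 4)))*(-4) = ((((-1 - 1 + 0 + 0) + 1) - 3) + (3 + 7))*(-4) = (((-2 + 1) - 3) + 10)*(-4) = ((-1 - 3) + 10)*(-4) = (-4 + 10)*(-4) = 6*(-4) = -24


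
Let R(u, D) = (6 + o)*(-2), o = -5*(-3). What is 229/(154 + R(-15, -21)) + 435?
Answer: 48949/112 ≈ 437.04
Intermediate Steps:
o = 15
R(u, D) = -42 (R(u, D) = (6 + 15)*(-2) = 21*(-2) = -42)
229/(154 + R(-15, -21)) + 435 = 229/(154 - 42) + 435 = 229/112 + 435 = 48949/112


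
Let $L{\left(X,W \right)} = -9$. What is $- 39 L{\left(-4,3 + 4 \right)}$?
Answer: $351$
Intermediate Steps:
$- 39 L{\left(-4,3 + 4 \right)} = \left(-39\right) \left(-9\right) = 351$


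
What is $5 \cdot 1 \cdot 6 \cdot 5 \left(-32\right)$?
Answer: $-4800$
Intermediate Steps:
$5 \cdot 1 \cdot 6 \cdot 5 \left(-32\right) = 5 \cdot 6 \cdot 5 \left(-32\right) = 5 \cdot 30 \left(-32\right) = 150 \left(-32\right) = -4800$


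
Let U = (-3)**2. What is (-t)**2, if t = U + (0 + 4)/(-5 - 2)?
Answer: 3481/49 ≈ 71.041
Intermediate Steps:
U = 9
t = 59/7 (t = 9 + (0 + 4)/(-5 - 2) = 9 + 4/(-7) = 9 + 4*(-1/7) = 9 - 4/7 = 59/7 ≈ 8.4286)
(-t)**2 = (-1*59/7)**2 = (-59/7)**2 = 3481/49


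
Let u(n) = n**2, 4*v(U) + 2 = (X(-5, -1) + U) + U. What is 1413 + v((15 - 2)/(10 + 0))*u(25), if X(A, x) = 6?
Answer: 9777/4 ≈ 2444.3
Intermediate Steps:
v(U) = 1 + U/2 (v(U) = -1/2 + ((6 + U) + U)/4 = -1/2 + (6 + 2*U)/4 = -1/2 + (3/2 + U/2) = 1 + U/2)
1413 + v((15 - 2)/(10 + 0))*u(25) = 1413 + (1 + ((15 - 2)/(10 + 0))/2)*25**2 = 1413 + (1 + (13/10)/2)*625 = 1413 + (1 + (13*(1/10))/2)*625 = 1413 + (1 + (1/2)*(13/10))*625 = 1413 + (1 + 13/20)*625 = 1413 + (33/20)*625 = 1413 + 4125/4 = 9777/4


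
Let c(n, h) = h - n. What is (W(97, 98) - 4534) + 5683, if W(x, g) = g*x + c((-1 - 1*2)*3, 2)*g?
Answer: 11733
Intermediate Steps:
W(x, g) = 11*g + g*x (W(x, g) = g*x + (2 - (-1 - 1*2)*3)*g = g*x + (2 - (-1 - 2)*3)*g = g*x + (2 - (-3)*3)*g = g*x + (2 - 1*(-9))*g = g*x + (2 + 9)*g = g*x + 11*g = 11*g + g*x)
(W(97, 98) - 4534) + 5683 = (98*(11 + 97) - 4534) + 5683 = (98*108 - 4534) + 5683 = (10584 - 4534) + 5683 = 6050 + 5683 = 11733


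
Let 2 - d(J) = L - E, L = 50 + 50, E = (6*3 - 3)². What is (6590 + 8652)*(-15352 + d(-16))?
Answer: -232059450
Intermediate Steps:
E = 225 (E = (18 - 3)² = 15² = 225)
L = 100
d(J) = 127 (d(J) = 2 - (100 - 1*225) = 2 - (100 - 225) = 2 - 1*(-125) = 2 + 125 = 127)
(6590 + 8652)*(-15352 + d(-16)) = (6590 + 8652)*(-15352 + 127) = 15242*(-15225) = -232059450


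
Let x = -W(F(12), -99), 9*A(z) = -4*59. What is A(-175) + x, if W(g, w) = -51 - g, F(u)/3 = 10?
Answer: 493/9 ≈ 54.778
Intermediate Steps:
F(u) = 30 (F(u) = 3*10 = 30)
A(z) = -236/9 (A(z) = (-4*59)/9 = (⅑)*(-236) = -236/9)
x = 81 (x = -(-51 - 1*30) = -(-51 - 30) = -1*(-81) = 81)
A(-175) + x = -236/9 + 81 = 493/9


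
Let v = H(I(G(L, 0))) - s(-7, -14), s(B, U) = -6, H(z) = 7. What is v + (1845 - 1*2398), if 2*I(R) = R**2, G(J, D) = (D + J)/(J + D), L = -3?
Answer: -540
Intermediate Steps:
G(J, D) = 1 (G(J, D) = (D + J)/(D + J) = 1)
I(R) = R**2/2
v = 13 (v = 7 - 1*(-6) = 7 + 6 = 13)
v + (1845 - 1*2398) = 13 + (1845 - 1*2398) = 13 + (1845 - 2398) = 13 - 553 = -540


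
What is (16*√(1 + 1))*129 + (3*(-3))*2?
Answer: -18 + 2064*√2 ≈ 2900.9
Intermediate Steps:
(16*√(1 + 1))*129 + (3*(-3))*2 = (16*√2)*129 - 9*2 = 2064*√2 - 18 = -18 + 2064*√2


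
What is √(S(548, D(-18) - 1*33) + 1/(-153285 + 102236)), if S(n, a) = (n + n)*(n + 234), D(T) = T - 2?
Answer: √2233529975634823/51049 ≈ 925.78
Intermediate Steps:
D(T) = -2 + T
S(n, a) = 2*n*(234 + n) (S(n, a) = (2*n)*(234 + n) = 2*n*(234 + n))
√(S(548, D(-18) - 1*33) + 1/(-153285 + 102236)) = √(2*548*(234 + 548) + 1/(-153285 + 102236)) = √(2*548*782 + 1/(-51049)) = √(857072 - 1/51049) = √(43752668527/51049) = √2233529975634823/51049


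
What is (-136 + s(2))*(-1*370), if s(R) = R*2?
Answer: 48840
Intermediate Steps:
s(R) = 2*R
(-136 + s(2))*(-1*370) = (-136 + 2*2)*(-1*370) = (-136 + 4)*(-370) = -132*(-370) = 48840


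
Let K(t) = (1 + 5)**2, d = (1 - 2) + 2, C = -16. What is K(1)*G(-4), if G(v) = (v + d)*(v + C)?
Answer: 2160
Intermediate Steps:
d = 1 (d = -1 + 2 = 1)
G(v) = (1 + v)*(-16 + v) (G(v) = (v + 1)*(v - 16) = (1 + v)*(-16 + v))
K(t) = 36 (K(t) = 6**2 = 36)
K(1)*G(-4) = 36*(-16 + (-4)**2 - 15*(-4)) = 36*(-16 + 16 + 60) = 36*60 = 2160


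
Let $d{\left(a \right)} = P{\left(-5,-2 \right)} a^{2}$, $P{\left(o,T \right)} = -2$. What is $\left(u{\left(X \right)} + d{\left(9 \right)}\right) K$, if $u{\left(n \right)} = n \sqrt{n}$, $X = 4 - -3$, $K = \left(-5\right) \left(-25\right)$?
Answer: $-20250 + 875 \sqrt{7} \approx -17935.0$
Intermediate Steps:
$K = 125$
$d{\left(a \right)} = - 2 a^{2}$
$X = 7$ ($X = 4 + 3 = 7$)
$u{\left(n \right)} = n^{\frac{3}{2}}$
$\left(u{\left(X \right)} + d{\left(9 \right)}\right) K = \left(7^{\frac{3}{2}} - 2 \cdot 9^{2}\right) 125 = \left(7 \sqrt{7} - 162\right) 125 = \left(-162 + 7 \sqrt{7}\right) 125 = -20250 + 875 \sqrt{7}$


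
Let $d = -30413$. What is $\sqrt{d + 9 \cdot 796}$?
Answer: $i \sqrt{23249} \approx 152.48 i$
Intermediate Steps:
$\sqrt{d + 9 \cdot 796} = \sqrt{-30413 + 9 \cdot 796} = \sqrt{-30413 + 7164} = \sqrt{-23249} = i \sqrt{23249}$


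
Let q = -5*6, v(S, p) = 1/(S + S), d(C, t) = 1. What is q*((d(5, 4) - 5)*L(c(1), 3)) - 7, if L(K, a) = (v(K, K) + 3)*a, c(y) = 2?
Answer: 1163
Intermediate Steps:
v(S, p) = 1/(2*S)
L(K, a) = a*(3 + 1/(2*K)) (L(K, a) = (1/(2*K) + 3)*a = (3 + 1/(2*K))*a = a*(3 + 1/(2*K)))
q = -30
q*((d(5, 4) - 5)*L(c(1), 3)) - 7 = -30*(1 - 5)*(3*3 + (½)*3/2) - 7 = -(-120)*(9 + (½)*3*(½)) - 7 = -(-120)*(9 + ¾) - 7 = -(-120)*39/4 - 7 = -30*(-39) - 7 = 1170 - 7 = 1163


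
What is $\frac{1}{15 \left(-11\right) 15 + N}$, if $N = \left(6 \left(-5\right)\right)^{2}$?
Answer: $- \frac{1}{1575} \approx -0.00063492$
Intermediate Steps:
$N = 900$ ($N = \left(-30\right)^{2} = 900$)
$\frac{1}{15 \left(-11\right) 15 + N} = \frac{1}{15 \left(-11\right) 15 + 900} = \frac{1}{\left(-165\right) 15 + 900} = \frac{1}{-2475 + 900} = \frac{1}{-1575} = - \frac{1}{1575}$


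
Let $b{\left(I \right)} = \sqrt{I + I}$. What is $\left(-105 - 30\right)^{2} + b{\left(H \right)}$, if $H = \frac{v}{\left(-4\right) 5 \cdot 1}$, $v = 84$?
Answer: $18225 + \frac{i \sqrt{210}}{5} \approx 18225.0 + 2.8983 i$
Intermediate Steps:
$H = - \frac{21}{5}$ ($H = \frac{84}{\left(-4\right) 5 \cdot 1} = \frac{84}{\left(-20\right) 1} = \frac{84}{-20} = 84 \left(- \frac{1}{20}\right) = - \frac{21}{5} \approx -4.2$)
$b{\left(I \right)} = \sqrt{2} \sqrt{I}$ ($b{\left(I \right)} = \sqrt{2 I} = \sqrt{2} \sqrt{I}$)
$\left(-105 - 30\right)^{2} + b{\left(H \right)} = \left(-105 - 30\right)^{2} + \sqrt{2} \sqrt{- \frac{21}{5}} = \left(-135\right)^{2} + \sqrt{2} \frac{i \sqrt{105}}{5} = 18225 + \frac{i \sqrt{210}}{5}$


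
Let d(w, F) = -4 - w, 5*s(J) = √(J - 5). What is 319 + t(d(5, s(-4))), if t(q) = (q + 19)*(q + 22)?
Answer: 449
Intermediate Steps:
s(J) = √(-5 + J)/5 (s(J) = √(J - 5)/5 = √(-5 + J)/5)
t(q) = (19 + q)*(22 + q)
319 + t(d(5, s(-4))) = 319 + (418 + (-4 - 1*5)² + 41*(-4 - 1*5)) = 319 + (418 + (-4 - 5)² + 41*(-4 - 5)) = 319 + (418 + (-9)² + 41*(-9)) = 319 + (418 + 81 - 369) = 319 + 130 = 449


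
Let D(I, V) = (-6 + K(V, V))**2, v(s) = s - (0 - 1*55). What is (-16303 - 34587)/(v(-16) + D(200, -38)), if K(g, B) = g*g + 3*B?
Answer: -10178/350603 ≈ -0.029030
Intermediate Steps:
K(g, B) = g**2 + 3*B
v(s) = 55 + s (v(s) = s - (0 - 55) = s - 1*(-55) = s + 55 = 55 + s)
D(I, V) = (-6 + V**2 + 3*V)**2 (D(I, V) = (-6 + (V**2 + 3*V))**2 = (-6 + V**2 + 3*V)**2)
(-16303 - 34587)/(v(-16) + D(200, -38)) = (-16303 - 34587)/((55 - 16) + (-6 + (-38)**2 + 3*(-38))**2) = -50890/(39 + (-6 + 1444 - 114)**2) = -50890/(39 + 1324**2) = -50890/(39 + 1752976) = -50890/1753015 = -50890*1/1753015 = -10178/350603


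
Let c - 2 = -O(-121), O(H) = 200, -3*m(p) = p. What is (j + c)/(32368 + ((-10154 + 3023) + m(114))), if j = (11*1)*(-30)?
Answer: -528/25199 ≈ -0.020953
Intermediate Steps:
m(p) = -p/3
j = -330 (j = 11*(-30) = -330)
c = -198 (c = 2 - 1*200 = 2 - 200 = -198)
(j + c)/(32368 + ((-10154 + 3023) + m(114))) = (-330 - 198)/(32368 + ((-10154 + 3023) - 1/3*114)) = -528/(32368 + (-7131 - 38)) = -528/(32368 - 7169) = -528/25199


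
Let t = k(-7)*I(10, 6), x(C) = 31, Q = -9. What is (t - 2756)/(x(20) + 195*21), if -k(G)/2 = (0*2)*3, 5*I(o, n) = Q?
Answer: -1378/2063 ≈ -0.66796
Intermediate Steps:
I(o, n) = -9/5 (I(o, n) = (⅕)*(-9) = -9/5)
k(G) = 0 (k(G) = -2*0*2*3 = -0*3 = -2*0 = 0)
t = 0 (t = 0*(-9/5) = 0)
(t - 2756)/(x(20) + 195*21) = (0 - 2756)/(31 + 195*21) = -2756/(31 + 4095) = -2756/4126 = -2756*1/4126 = -1378/2063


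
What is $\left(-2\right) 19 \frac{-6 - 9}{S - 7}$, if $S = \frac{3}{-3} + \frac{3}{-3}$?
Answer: $- \frac{190}{3} \approx -63.333$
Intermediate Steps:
$S = -2$ ($S = 3 \left(- \frac{1}{3}\right) + 3 \left(- \frac{1}{3}\right) = -1 - 1 = -2$)
$\left(-2\right) 19 \frac{-6 - 9}{S - 7} = \left(-2\right) 19 \frac{-6 - 9}{-2 - 7} = - 38 \left(- \frac{15}{-9}\right) = - 38 \left(\left(-15\right) \left(- \frac{1}{9}\right)\right) = \left(-38\right) \frac{5}{3} = - \frac{190}{3}$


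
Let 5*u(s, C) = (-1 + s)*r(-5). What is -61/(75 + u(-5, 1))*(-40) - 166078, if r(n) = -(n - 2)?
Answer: -55291774/333 ≈ -1.6604e+5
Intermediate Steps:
r(n) = 2 - n (r(n) = -(-2 + n) = 2 - n)
u(s, C) = -7/5 + 7*s/5 (u(s, C) = ((-1 + s)*(2 - 1*(-5)))/5 = ((-1 + s)*(2 + 5))/5 = ((-1 + s)*7)/5 = (-7 + 7*s)/5 = -7/5 + 7*s/5)
-61/(75 + u(-5, 1))*(-40) - 166078 = -61/(75 + (-7/5 + (7/5)*(-5)))*(-40) - 166078 = -61/(75 + (-7/5 - 7))*(-40) - 166078 = -61/(75 - 42/5)*(-40) - 166078 = -61/333/5*(-40) - 166078 = -61*5/333*(-40) - 166078 = -305/333*(-40) - 166078 = 12200/333 - 166078 = -55291774/333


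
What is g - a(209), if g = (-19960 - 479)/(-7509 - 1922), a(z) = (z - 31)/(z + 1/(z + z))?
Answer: 1083908233/823920453 ≈ 1.3155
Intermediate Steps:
a(z) = (-31 + z)/(z + 1/(2*z))
g = 20439/9431 (g = -20439/(-9431) = -20439*(-1/9431) = 20439/9431 ≈ 2.1672)
g - a(209) = 20439/9431 - 2*209*(-31 + 209)/(1 + 2*209²) = 20439/9431 - 2*209*178/(1 + 2*43681) = 20439/9431 - 2*209*178/(1 + 87362) = 20439/9431 - 2*209*178/87363 = 20439/9431 - 1*74404/87363 = 20439/9431 - 74404/87363 = 1083908233/823920453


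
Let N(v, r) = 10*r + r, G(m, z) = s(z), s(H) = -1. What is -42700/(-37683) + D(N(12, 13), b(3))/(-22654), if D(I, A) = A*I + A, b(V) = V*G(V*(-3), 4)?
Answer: 491802428/426835341 ≈ 1.1522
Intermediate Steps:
G(m, z) = -1
b(V) = -V (b(V) = V*(-1) = -V)
N(v, r) = 11*r
D(I, A) = A + A*I
-42700/(-37683) + D(N(12, 13), b(3))/(-22654) = -42700/(-37683) + ((-1*3)*(1 + 11*13))/(-22654) = -42700*(-1/37683) - 3*(1 + 143)*(-1/22654) = 42700/37683 - 3*144*(-1/22654) = 42700/37683 - 432*(-1/22654) = 42700/37683 + 216/11327 = 491802428/426835341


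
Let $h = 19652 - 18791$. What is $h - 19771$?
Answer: $-18910$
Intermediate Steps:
$h = 861$
$h - 19771 = 861 - 19771 = -18910$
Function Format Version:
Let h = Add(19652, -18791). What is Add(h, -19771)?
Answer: -18910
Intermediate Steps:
h = 861
Add(h, -19771) = Add(861, -19771) = -18910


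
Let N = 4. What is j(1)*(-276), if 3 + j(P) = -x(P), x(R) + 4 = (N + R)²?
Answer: 6624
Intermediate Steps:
x(R) = -4 + (4 + R)²
j(P) = 1 - (4 + P)² (j(P) = -3 - (-4 + (4 + P)²) = -3 + (4 - (4 + P)²) = 1 - (4 + P)²)
j(1)*(-276) = (1 - (4 + 1)²)*(-276) = (1 - 1*5²)*(-276) = (1 - 1*25)*(-276) = (1 - 25)*(-276) = -24*(-276) = 6624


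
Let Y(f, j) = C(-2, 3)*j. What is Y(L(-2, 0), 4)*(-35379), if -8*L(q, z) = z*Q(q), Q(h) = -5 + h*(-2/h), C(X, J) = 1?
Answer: -141516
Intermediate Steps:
Q(h) = -7 (Q(h) = -5 - 2 = -7)
L(q, z) = 7*z/8 (L(q, z) = -z*(-7)/8 = -(-7)*z/8 = 7*z/8)
Y(f, j) = j (Y(f, j) = 1*j = j)
Y(L(-2, 0), 4)*(-35379) = 4*(-35379) = -141516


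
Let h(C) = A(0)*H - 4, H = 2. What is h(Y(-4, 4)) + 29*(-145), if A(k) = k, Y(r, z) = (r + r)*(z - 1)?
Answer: -4209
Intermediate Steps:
Y(r, z) = 2*r*(-1 + z) (Y(r, z) = (2*r)*(-1 + z) = 2*r*(-1 + z))
h(C) = -4 (h(C) = 0*2 - 4 = 0 - 4 = -4)
h(Y(-4, 4)) + 29*(-145) = -4 + 29*(-145) = -4 - 4205 = -4209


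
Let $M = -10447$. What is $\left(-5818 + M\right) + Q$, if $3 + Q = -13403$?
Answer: $-29671$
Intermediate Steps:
$Q = -13406$ ($Q = -3 - 13403 = -13406$)
$\left(-5818 + M\right) + Q = \left(-5818 - 10447\right) - 13406 = -16265 - 13406 = -29671$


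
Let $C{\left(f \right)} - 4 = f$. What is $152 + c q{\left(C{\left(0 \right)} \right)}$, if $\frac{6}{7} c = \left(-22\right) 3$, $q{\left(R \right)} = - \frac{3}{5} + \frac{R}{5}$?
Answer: $\frac{683}{5} \approx 136.6$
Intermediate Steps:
$C{\left(f \right)} = 4 + f$
$q{\left(R \right)} = - \frac{3}{5} + \frac{R}{5}$ ($q{\left(R \right)} = \left(-3\right) \frac{1}{5} + R \frac{1}{5} = - \frac{3}{5} + \frac{R}{5}$)
$c = -77$ ($c = \frac{7 \left(\left(-22\right) 3\right)}{6} = \frac{7}{6} \left(-66\right) = -77$)
$152 + c q{\left(C{\left(0 \right)} \right)} = 152 - 77 \left(- \frac{3}{5} + \frac{4 + 0}{5}\right) = 152 - 77 \left(- \frac{3}{5} + \frac{1}{5} \cdot 4\right) = 152 - 77 \left(- \frac{3}{5} + \frac{4}{5}\right) = 152 - \frac{77}{5} = \frac{683}{5}$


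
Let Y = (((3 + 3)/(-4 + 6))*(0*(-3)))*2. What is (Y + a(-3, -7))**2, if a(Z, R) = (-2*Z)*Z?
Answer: 324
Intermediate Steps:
a(Z, R) = -2*Z**2
Y = 0 (Y = ((6/2)*0)*2 = ((6*(1/2))*0)*2 = (3*0)*2 = 0*2 = 0)
(Y + a(-3, -7))**2 = (0 - 2*(-3)**2)**2 = (0 - 2*9)**2 = (0 - 18)**2 = (-18)**2 = 324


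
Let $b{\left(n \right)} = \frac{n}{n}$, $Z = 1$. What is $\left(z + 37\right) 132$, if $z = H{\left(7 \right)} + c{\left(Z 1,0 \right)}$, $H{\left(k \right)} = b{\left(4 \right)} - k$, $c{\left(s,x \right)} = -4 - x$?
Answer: $3564$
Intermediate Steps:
$b{\left(n \right)} = 1$
$H{\left(k \right)} = 1 - k$
$z = -10$ ($z = \left(1 - 7\right) - 4 = \left(1 - 7\right) + \left(-4 + 0\right) = -6 - 4 = -10$)
$\left(z + 37\right) 132 = \left(-10 + 37\right) 132 = 27 \cdot 132 = 3564$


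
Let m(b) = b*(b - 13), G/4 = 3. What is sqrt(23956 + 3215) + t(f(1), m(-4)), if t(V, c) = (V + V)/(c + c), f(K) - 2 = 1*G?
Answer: 7/34 + 3*sqrt(3019) ≈ 165.04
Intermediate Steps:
G = 12 (G = 4*3 = 12)
f(K) = 14 (f(K) = 2 + 1*12 = 2 + 12 = 14)
m(b) = b*(-13 + b)
t(V, c) = V/c (t(V, c) = (2*V)/((2*c)) = (2*V)*(1/(2*c)) = V/c)
sqrt(23956 + 3215) + t(f(1), m(-4)) = sqrt(23956 + 3215) + 14/((-4*(-13 - 4))) = sqrt(27171) + 14/((-4*(-17))) = 3*sqrt(3019) + 14/68 = 3*sqrt(3019) + 14*(1/68) = 3*sqrt(3019) + 7/34 = 7/34 + 3*sqrt(3019)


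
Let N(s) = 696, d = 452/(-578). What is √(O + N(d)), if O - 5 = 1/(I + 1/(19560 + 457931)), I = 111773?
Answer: √2953762164217516191990/2052715444 ≈ 26.476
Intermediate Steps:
d = -226/289 (d = 452*(-1/578) = -226/289 ≈ -0.78201)
O = 266853485211/53370601544 (O = 5 + 1/(111773 + 1/(19560 + 457931)) = 5 + 1/(111773 + 1/477491) = 5 + 1/(53370601544/477491) = 5 + 477491/53370601544 = 266853485211/53370601544 ≈ 5.0000)
√(O + N(d)) = √(266853485211/53370601544 + 696) = √(37412792159835/53370601544) = √2953762164217516191990/2052715444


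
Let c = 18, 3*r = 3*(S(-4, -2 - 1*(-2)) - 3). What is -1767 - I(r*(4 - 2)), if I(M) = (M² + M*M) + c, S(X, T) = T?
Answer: -1857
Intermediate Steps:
r = -3 (r = (3*((-2 - 1*(-2)) - 3))/3 = (3*((-2 + 2) - 3))/3 = (3*(0 - 3))/3 = (3*(-3))/3 = (⅓)*(-9) = -3)
I(M) = 18 + 2*M² (I(M) = (M² + M*M) + 18 = (M² + M²) + 18 = 2*M² + 18 = 18 + 2*M²)
-1767 - I(r*(4 - 2)) = -1767 - (18 + 2*(-3*(4 - 2))²) = -1767 - (18 + 2*(-3*2)²) = -1767 - (18 + 2*(-6)²) = -1767 - (18 + 2*36) = -1767 - (18 + 72) = -1767 - 1*90 = -1767 - 90 = -1857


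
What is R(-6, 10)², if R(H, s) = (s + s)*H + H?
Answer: 15876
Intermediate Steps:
R(H, s) = H + 2*H*s (R(H, s) = (2*s)*H + H = 2*H*s + H = H + 2*H*s)
R(-6, 10)² = (-6*(1 + 2*10))² = (-6*(1 + 20))² = (-6*21)² = (-126)² = 15876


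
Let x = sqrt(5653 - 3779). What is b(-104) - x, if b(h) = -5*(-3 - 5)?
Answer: 40 - sqrt(1874) ≈ -3.2897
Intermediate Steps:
b(h) = 40 (b(h) = -5*(-8) = 40)
x = sqrt(1874) ≈ 43.290
b(-104) - x = 40 - sqrt(1874)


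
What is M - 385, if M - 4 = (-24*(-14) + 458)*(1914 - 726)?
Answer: 942891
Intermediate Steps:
M = 943276 (M = 4 + (-24*(-14) + 458)*(1914 - 726) = 4 + (336 + 458)*1188 = 4 + 794*1188 = 4 + 943272 = 943276)
M - 385 = 943276 - 385 = 942891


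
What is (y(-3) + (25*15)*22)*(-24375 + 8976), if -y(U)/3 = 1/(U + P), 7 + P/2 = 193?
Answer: -5208706617/41 ≈ -1.2704e+8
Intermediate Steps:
P = 372 (P = -14 + 2*193 = -14 + 386 = 372)
y(U) = -3/(372 + U) (y(U) = -3/(U + 372) = -3/(372 + U))
(y(-3) + (25*15)*22)*(-24375 + 8976) = (-3/(372 - 3) + (25*15)*22)*(-24375 + 8976) = (-3/369 + 375*22)*(-15399) = (-3*1/369 + 8250)*(-15399) = (-1/123 + 8250)*(-15399) = (1014749/123)*(-15399) = -5208706617/41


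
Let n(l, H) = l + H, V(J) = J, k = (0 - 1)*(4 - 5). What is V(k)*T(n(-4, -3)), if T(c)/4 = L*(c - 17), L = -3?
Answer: 288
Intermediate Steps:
k = 1 (k = -1*(-1) = 1)
n(l, H) = H + l
T(c) = 204 - 12*c (T(c) = 4*(-3*(c - 17)) = 4*(-3*(-17 + c)) = 4*(51 - 3*c) = 204 - 12*c)
V(k)*T(n(-4, -3)) = 1*(204 - 12*(-3 - 4)) = 1*(204 - 12*(-7)) = 1*(204 + 84) = 1*288 = 288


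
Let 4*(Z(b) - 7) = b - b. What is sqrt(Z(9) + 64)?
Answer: sqrt(71) ≈ 8.4261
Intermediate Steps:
Z(b) = 7 (Z(b) = 7 + (b - b)/4 = 7 + (1/4)*0 = 7 + 0 = 7)
sqrt(Z(9) + 64) = sqrt(7 + 64) = sqrt(71)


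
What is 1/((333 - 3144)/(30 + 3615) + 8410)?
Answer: 1215/10217213 ≈ 0.00011892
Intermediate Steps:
1/((333 - 3144)/(30 + 3615) + 8410) = 1/(-2811/3645 + 8410) = 1/(-2811*1/3645 + 8410) = 1/(-937/1215 + 8410) = 1/(10217213/1215) = 1215/10217213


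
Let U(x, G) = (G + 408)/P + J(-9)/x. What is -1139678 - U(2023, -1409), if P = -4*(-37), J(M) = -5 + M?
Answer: -48746017831/42772 ≈ -1.1397e+6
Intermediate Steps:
P = 148
U(x, G) = 102/37 - 14/x + G/148 (U(x, G) = (G + 408)/148 + (-5 - 9)/x = (408 + G)*(1/148) - 14/x = (102/37 + G/148) - 14/x = 102/37 - 14/x + G/148)
-1139678 - U(2023, -1409) = -1139678 - (-2072 + 2023*(408 - 1409))/(148*2023) = -1139678 - (-2072 + 2023*(-1001))/(148*2023) = -1139678 - (-2072 - 2025023)/(148*2023) = -1139678 - (-2027095)/(148*2023) = -1139678 - 1*(-289585/42772) = -1139678 + 289585/42772 = -48746017831/42772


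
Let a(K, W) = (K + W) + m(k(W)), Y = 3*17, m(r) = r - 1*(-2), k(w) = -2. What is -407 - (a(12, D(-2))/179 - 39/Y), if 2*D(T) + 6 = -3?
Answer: -2472603/6086 ≈ -406.28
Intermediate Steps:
D(T) = -9/2 (D(T) = -3 + (1/2)*(-3) = -3 - 3/2 = -9/2)
m(r) = 2 + r (m(r) = r + 2 = 2 + r)
Y = 51
a(K, W) = K + W (a(K, W) = (K + W) + (2 - 2) = (K + W) + 0 = K + W)
-407 - (a(12, D(-2))/179 - 39/Y) = -407 - ((12 - 9/2)/179 - 39/51) = -407 - ((15/2)*(1/179) - 39*1/51) = -407 - (15/358 - 13/17) = -407 - 1*(-4399/6086) = -407 + 4399/6086 = -2472603/6086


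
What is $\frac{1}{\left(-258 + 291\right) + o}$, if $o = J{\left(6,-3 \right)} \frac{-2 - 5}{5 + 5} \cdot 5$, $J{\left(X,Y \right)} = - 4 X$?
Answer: $\frac{1}{117} \approx 0.008547$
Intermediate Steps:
$o = 84$ ($o = \left(-4\right) 6 \frac{-2 - 5}{5 + 5} \cdot 5 = - 24 \left(- \frac{7}{10}\right) 5 = - 24 \left(\left(-7\right) \frac{1}{10}\right) 5 = \left(-24\right) \left(- \frac{7}{10}\right) 5 = \frac{84}{5} \cdot 5 = 84$)
$\frac{1}{\left(-258 + 291\right) + o} = \frac{1}{\left(-258 + 291\right) + 84} = \frac{1}{33 + 84} = \frac{1}{117}$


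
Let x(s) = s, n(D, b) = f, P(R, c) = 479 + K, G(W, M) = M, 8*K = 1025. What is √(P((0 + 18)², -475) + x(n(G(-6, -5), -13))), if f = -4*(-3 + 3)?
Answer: √9714/4 ≈ 24.640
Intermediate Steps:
K = 1025/8 (K = (⅛)*1025 = 1025/8 ≈ 128.13)
f = 0 (f = -4*0 = 0)
P(R, c) = 4857/8 (P(R, c) = 479 + 1025/8 = 4857/8)
n(D, b) = 0
√(P((0 + 18)², -475) + x(n(G(-6, -5), -13))) = √(4857/8 + 0) = √(4857/8) = √9714/4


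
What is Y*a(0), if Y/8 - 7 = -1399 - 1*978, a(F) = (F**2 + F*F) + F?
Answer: 0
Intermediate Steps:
a(F) = F + 2*F**2 (a(F) = (F**2 + F**2) + F = 2*F**2 + F = F + 2*F**2)
Y = -18960 (Y = 56 + 8*(-1399 - 1*978) = 56 + 8*(-1399 - 978) = 56 + 8*(-2377) = 56 - 19016 = -18960)
Y*a(0) = -0*(1 + 2*0) = -0*(1 + 0) = -0 = -18960*0 = 0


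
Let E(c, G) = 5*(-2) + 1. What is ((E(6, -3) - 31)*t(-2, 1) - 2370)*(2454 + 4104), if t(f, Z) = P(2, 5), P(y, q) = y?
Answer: -16067100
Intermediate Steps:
t(f, Z) = 2
E(c, G) = -9 (E(c, G) = -10 + 1 = -9)
((E(6, -3) - 31)*t(-2, 1) - 2370)*(2454 + 4104) = ((-9 - 31)*2 - 2370)*(2454 + 4104) = (-40*2 - 2370)*6558 = (-80 - 2370)*6558 = -2450*6558 = -16067100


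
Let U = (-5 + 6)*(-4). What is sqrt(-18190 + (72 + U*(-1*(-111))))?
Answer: I*sqrt(18562) ≈ 136.24*I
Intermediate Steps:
U = -4 (U = 1*(-4) = -4)
sqrt(-18190 + (72 + U*(-1*(-111)))) = sqrt(-18190 + (72 - (-4)*(-111))) = sqrt(-18190 + (72 - 4*111)) = sqrt(-18190 + (72 - 444)) = sqrt(-18190 - 372) = sqrt(-18562) = I*sqrt(18562)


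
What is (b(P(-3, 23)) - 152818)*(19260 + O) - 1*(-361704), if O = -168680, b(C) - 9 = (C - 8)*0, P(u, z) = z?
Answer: 22833082484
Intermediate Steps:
b(C) = 9 (b(C) = 9 + (C - 8)*0 = 9 + (-8 + C)*0 = 9 + 0 = 9)
(b(P(-3, 23)) - 152818)*(19260 + O) - 1*(-361704) = (9 - 152818)*(19260 - 168680) - 1*(-361704) = -152809*(-149420) + 361704 = 22832720780 + 361704 = 22833082484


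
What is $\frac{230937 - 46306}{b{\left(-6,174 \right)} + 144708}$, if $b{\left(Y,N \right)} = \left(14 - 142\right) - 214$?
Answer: $\frac{184631}{144366} \approx 1.2789$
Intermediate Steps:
$b{\left(Y,N \right)} = -342$ ($b{\left(Y,N \right)} = -128 - 214 = -342$)
$\frac{230937 - 46306}{b{\left(-6,174 \right)} + 144708} = \frac{230937 - 46306}{-342 + 144708} = \frac{184631}{144366}$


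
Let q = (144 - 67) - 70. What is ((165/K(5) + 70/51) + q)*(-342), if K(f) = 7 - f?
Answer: -528333/17 ≈ -31078.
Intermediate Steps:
q = 7 (q = 77 - 70 = 7)
((165/K(5) + 70/51) + q)*(-342) = ((165/(7 - 1*5) + 70/51) + 7)*(-342) = ((165/(7 - 5) + 70*(1/51)) + 7)*(-342) = ((165/2 + 70/51) + 7)*(-342) = (8555/102 + 7)*(-342) = (9269/102)*(-342) = -528333/17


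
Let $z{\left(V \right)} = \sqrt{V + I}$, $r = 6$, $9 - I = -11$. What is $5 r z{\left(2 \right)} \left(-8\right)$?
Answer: $- 240 \sqrt{22} \approx -1125.7$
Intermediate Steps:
$I = 20$ ($I = 9 - -11 = 9 + 11 = 20$)
$z{\left(V \right)} = \sqrt{20 + V}$ ($z{\left(V \right)} = \sqrt{V + 20} = \sqrt{20 + V}$)
$5 r z{\left(2 \right)} \left(-8\right) = 5 \cdot 6 \sqrt{20 + 2} \left(-8\right) = 30 \sqrt{22} \left(-8\right) = - 240 \sqrt{22}$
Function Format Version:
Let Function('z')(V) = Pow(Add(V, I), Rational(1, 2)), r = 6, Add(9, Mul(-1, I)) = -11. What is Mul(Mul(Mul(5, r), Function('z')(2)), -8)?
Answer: Mul(-240, Pow(22, Rational(1, 2))) ≈ -1125.7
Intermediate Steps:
I = 20 (I = Add(9, Mul(-1, -11)) = Add(9, 11) = 20)
Function('z')(V) = Pow(Add(20, V), Rational(1, 2)) (Function('z')(V) = Pow(Add(V, 20), Rational(1, 2)) = Pow(Add(20, V), Rational(1, 2)))
Mul(Mul(Mul(5, r), Function('z')(2)), -8) = Mul(Mul(Mul(5, 6), Pow(Add(20, 2), Rational(1, 2))), -8) = Mul(Mul(30, Pow(22, Rational(1, 2))), -8) = Mul(-240, Pow(22, Rational(1, 2)))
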